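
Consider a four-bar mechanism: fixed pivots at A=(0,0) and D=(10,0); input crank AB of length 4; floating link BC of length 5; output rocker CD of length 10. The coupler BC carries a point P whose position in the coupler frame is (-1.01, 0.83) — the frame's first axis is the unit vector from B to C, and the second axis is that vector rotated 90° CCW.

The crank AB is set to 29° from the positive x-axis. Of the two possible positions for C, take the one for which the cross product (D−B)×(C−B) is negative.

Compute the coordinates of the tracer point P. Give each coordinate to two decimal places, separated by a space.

A=(0,0), D=(10.00,0)
B = A + 4.00·(cos29°, sin29°) = (3.4985, 1.9392)
|BD| = 6.7846
circle(B,5.00) ∩ circle(D,10.00): a=-2.1350, h=4.5213
  candidates: C₊=(2.7449,6.8821) cross=30.675; C₋=(0.1603,-1.7832) cross=-30.675
  mode - wants cross < 0 → take C=(0.1603,-1.7832) (cross=-30.675)
ex = (C−B)/|BC| = (-0.6676,-0.7445); ey = (0.7445,-0.6676)
P = B + -1.01·ex + 0.83·ey = (4.7907,2.1370)

4.79 2.14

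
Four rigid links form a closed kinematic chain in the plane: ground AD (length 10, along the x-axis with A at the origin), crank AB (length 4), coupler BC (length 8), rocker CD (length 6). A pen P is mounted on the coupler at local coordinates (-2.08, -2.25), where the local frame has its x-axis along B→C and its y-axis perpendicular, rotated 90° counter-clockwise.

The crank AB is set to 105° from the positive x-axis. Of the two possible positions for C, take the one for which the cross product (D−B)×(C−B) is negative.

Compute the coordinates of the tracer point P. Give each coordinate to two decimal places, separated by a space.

A=(0,0), D=(10.00,0)
B = A + 4.00·(cos105°, sin105°) = (-1.0353, 3.8637)
|BD| = 11.6921
circle(B,8.00) ∩ circle(D,6.00): a=7.0434, h=3.7934
  candidates: C₊=(6.8660,5.1165) cross=44.353; C₋=(4.3589,-2.0441) cross=-44.353
  mode - wants cross < 0 → take C=(4.3589,-2.0441) (cross=-44.353)
ex = (C−B)/|BC| = (0.6743,-0.7385); ey = (0.7385,0.6743)
P = B + -2.08·ex + -2.25·ey = (-4.0993,3.8826)

-4.10 3.88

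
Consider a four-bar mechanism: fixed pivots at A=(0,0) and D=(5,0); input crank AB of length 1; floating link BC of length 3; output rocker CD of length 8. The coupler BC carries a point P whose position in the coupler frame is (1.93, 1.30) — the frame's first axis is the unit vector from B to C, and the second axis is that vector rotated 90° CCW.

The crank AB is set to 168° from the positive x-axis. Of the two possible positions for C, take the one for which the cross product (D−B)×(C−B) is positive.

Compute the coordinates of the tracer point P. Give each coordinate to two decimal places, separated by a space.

-3.08 1.22

A=(0,0), D=(5.00,0)
B = A + 1.00·(cos168°, sin168°) = (-0.9781, 0.2079)
|BD| = 5.9818
circle(B,3.00) ∩ circle(D,8.00): a=-1.6064, h=2.5337
  candidates: C₊=(-2.4955,2.7959) cross=15.156; C₋=(-2.6717,-2.2684) cross=-15.156
  mode + wants cross > 0 → take C=(-2.4955,2.7959) (cross=15.156)
ex = (C−B)/|BC| = (-0.5058,0.8627); ey = (-0.8627,-0.5058)
P = B + 1.93·ex + 1.30·ey = (-3.0758,1.2153)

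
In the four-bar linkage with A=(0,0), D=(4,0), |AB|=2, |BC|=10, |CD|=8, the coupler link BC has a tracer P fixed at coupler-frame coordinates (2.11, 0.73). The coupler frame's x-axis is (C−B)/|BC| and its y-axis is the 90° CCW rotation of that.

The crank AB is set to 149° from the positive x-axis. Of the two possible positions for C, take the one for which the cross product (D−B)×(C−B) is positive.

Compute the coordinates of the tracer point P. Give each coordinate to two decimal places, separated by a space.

-0.67 3.00

A=(0,0), D=(4.00,0)
B = A + 2.00·(cos149°, sin149°) = (-1.7143, 1.0301)
|BD| = 5.8064
circle(B,10.00) ∩ circle(D,8.00): a=6.0032, h=7.9976
  candidates: C₊=(5.6125,7.8358) cross=46.437; C₋=(2.7749,-7.9056) cross=-46.437
  mode + wants cross > 0 → take C=(5.6125,7.8358) (cross=46.437)
ex = (C−B)/|BC| = (0.7327,0.6806); ey = (-0.6806,0.7327)
P = B + 2.11·ex + 0.73·ey = (-0.6652,3.0009)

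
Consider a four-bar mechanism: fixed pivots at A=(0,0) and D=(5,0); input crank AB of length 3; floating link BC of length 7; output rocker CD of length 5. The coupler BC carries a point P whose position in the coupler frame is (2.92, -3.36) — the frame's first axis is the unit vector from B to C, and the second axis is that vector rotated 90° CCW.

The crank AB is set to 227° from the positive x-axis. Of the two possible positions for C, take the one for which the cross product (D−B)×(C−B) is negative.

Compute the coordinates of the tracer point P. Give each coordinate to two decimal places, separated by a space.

-0.69 -6.43

A=(0,0), D=(5.00,0)
B = A + 3.00·(cos227°, sin227°) = (-2.0460, -2.1941)
|BD| = 7.3797
circle(B,7.00) ∩ circle(D,5.00): a=5.3159, h=4.5542
  candidates: C₊=(1.6755,3.7347) cross=33.609; C₋=(4.3836,-4.9619) cross=-33.609
  mode - wants cross < 0 → take C=(4.3836,-4.9619) (cross=-33.609)
ex = (C−B)/|BC| = (0.9185,-0.3954); ey = (0.3954,0.9185)
P = B + 2.92·ex + -3.36·ey = (-0.6925,-6.4348)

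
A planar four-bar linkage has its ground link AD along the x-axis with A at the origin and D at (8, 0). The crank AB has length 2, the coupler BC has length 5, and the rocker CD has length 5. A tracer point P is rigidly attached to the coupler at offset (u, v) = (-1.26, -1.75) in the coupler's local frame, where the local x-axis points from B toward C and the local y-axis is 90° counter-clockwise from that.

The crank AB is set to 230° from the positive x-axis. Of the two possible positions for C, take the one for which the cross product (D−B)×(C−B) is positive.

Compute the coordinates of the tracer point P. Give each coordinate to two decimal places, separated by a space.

-1.53 -3.67

A=(0,0), D=(8.00,0)
B = A + 2.00·(cos230°, sin230°) = (-1.2856, -1.5321)
|BD| = 9.4111
circle(B,5.00) ∩ circle(D,5.00): a=4.7056, h=1.6905
  candidates: C₊=(3.0820,0.9019) cross=15.909; C₋=(3.6324,-2.4340) cross=-15.909
  mode + wants cross > 0 → take C=(3.0820,0.9019) (cross=15.909)
ex = (C−B)/|BC| = (0.8735,0.4868); ey = (-0.4868,0.8735)
P = B + -1.26·ex + -1.75·ey = (-1.5343,-3.6741)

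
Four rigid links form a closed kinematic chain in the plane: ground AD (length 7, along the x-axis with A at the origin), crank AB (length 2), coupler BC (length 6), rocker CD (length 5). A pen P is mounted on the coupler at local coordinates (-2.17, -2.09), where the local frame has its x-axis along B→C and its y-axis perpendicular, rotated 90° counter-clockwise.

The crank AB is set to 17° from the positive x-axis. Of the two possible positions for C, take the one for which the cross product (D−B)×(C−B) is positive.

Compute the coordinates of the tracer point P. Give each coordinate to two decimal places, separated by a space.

1.92 -2.43

A=(0,0), D=(7.00,0)
B = A + 2.00·(cos17°, sin17°) = (1.9126, 0.5847)
|BD| = 5.1209
circle(B,6.00) ∩ circle(D,5.00): a=3.6345, h=4.7739
  candidates: C₊=(6.0684,4.9125) cross=24.447; C₋=(4.9782,-4.5730) cross=-24.447
  mode + wants cross > 0 → take C=(6.0684,4.9125) (cross=24.447)
ex = (C−B)/|BC| = (0.6926,0.7213); ey = (-0.7213,0.6926)
P = B + -2.17·ex + -2.09·ey = (1.9171,-2.4281)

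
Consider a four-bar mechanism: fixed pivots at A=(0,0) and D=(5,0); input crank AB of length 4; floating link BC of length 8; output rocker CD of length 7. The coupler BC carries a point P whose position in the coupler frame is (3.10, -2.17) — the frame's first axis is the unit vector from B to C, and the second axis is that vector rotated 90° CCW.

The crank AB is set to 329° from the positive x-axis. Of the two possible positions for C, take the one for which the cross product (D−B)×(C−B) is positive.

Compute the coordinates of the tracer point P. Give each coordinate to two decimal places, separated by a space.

A=(0,0), D=(5.00,0)
B = A + 4.00·(cos329°, sin329°) = (3.4287, -2.0602)
|BD| = 2.5910
circle(B,8.00) ∩ circle(D,7.00): a=4.1901, h=6.8149
  candidates: C₊=(0.5512,5.4044) cross=17.657; C₋=(11.3884,-2.8614) cross=-17.657
  mode + wants cross > 0 → take C=(0.5512,5.4044) (cross=17.657)
ex = (C−B)/|BC| = (-0.3597,0.9331); ey = (-0.9331,-0.3597)
P = B + 3.10·ex + -2.17·ey = (4.3384,1.6129)

4.34 1.61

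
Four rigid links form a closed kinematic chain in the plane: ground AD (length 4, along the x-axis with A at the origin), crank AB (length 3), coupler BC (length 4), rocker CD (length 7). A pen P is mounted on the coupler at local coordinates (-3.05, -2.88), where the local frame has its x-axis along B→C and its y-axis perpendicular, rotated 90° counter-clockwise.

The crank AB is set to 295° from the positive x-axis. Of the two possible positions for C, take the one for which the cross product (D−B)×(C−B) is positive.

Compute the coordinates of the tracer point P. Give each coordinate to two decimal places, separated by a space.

4.73 -0.36

A=(0,0), D=(4.00,0)
B = A + 3.00·(cos295°, sin295°) = (1.2679, -2.7189)
|BD| = 3.8545
circle(B,4.00) ∩ circle(D,7.00): a=-2.3535, h=3.2344
  candidates: C₊=(-2.6818,-2.0864) cross=12.467; C₋=(1.8812,-6.6716) cross=-12.467
  mode + wants cross > 0 → take C=(-2.6818,-2.0864) (cross=12.467)
ex = (C−B)/|BC| = (-0.9874,0.1581); ey = (-0.1581,-0.9874)
P = B + -3.05·ex + -2.88·ey = (4.7349,-0.3574)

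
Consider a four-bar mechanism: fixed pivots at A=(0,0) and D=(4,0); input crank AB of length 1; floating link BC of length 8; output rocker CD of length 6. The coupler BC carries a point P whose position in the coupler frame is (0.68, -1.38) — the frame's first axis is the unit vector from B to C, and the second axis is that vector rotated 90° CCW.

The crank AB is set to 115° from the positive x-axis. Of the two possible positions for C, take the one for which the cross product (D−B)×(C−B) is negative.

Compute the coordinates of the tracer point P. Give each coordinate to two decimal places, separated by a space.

A=(0,0), D=(4.00,0)
B = A + 1.00·(cos115°, sin115°) = (-0.4226, 0.9063)
|BD| = 4.5145
circle(B,8.00) ∩ circle(D,6.00): a=5.3584, h=5.9404
  candidates: C₊=(6.0192,5.6500) cross=26.818; C₋=(3.6341,-5.9888) cross=-26.818
  mode - wants cross < 0 → take C=(3.6341,-5.9888) (cross=-26.818)
ex = (C−B)/|BC| = (0.5071,-0.8619); ey = (0.8619,0.5071)
P = B + 0.68·ex + -1.38·ey = (-1.2672,-0.3796)

-1.27 -0.38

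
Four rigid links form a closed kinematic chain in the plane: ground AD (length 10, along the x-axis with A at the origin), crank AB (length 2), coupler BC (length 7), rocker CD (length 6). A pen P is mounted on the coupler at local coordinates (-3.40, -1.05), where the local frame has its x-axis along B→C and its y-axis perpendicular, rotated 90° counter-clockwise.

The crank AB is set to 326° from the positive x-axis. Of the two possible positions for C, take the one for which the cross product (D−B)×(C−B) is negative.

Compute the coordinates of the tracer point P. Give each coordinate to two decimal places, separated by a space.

A=(0,0), D=(10.00,0)
B = A + 2.00·(cos326°, sin326°) = (1.6581, -1.1184)
|BD| = 8.4166
circle(B,7.00) ∩ circle(D,6.00): a=4.9806, h=4.9187
  candidates: C₊=(5.9409,4.4185) cross=41.399; C₋=(7.2481,-5.3317) cross=-41.399
  mode - wants cross < 0 → take C=(7.2481,-5.3317) (cross=-41.399)
ex = (C−B)/|BC| = (0.7986,-0.6019); ey = (0.6019,0.7986)
P = B + -3.40·ex + -1.05·ey = (-1.6891,0.0896)

-1.69 0.09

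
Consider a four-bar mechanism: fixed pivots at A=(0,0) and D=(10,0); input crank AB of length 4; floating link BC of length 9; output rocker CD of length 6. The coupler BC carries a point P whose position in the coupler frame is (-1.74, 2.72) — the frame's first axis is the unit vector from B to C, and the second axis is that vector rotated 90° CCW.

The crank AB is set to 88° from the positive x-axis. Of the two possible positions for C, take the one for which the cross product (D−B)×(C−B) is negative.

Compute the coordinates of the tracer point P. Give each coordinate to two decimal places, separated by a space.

A=(0,0), D=(10.00,0)
B = A + 4.00·(cos88°, sin88°) = (0.1396, 3.9976)
|BD| = 10.6399
circle(B,9.00) ∩ circle(D,6.00): a=7.4346, h=5.0721
  candidates: C₊=(8.9352,5.9048) cross=53.967; C₋=(5.1239,-3.4962) cross=-53.967
  mode - wants cross < 0 → take C=(5.1239,-3.4962) (cross=-53.967)
ex = (C−B)/|BC| = (0.5538,-0.8326); ey = (0.8326,0.5538)
P = B + -1.74·ex + 2.72·ey = (1.4408,6.9527)

1.44 6.95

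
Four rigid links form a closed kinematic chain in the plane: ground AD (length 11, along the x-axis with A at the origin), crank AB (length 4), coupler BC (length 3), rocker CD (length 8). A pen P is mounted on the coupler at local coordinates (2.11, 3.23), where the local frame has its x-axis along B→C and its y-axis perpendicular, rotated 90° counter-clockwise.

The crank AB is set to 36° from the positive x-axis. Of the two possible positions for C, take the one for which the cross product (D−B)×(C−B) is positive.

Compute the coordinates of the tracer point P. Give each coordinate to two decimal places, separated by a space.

A=(0,0), D=(11.00,0)
B = A + 4.00·(cos36°, sin36°) = (3.2361, 2.3511)
|BD| = 8.1121
circle(B,3.00) ∩ circle(D,8.00): a=0.6661, h=2.9251
  candidates: C₊=(4.7213,4.9577) cross=23.729; C₋=(3.0258,-0.6415) cross=-23.729
  mode + wants cross > 0 → take C=(4.7213,4.9577) (cross=23.729)
ex = (C−B)/|BC| = (0.4951,0.8688); ey = (-0.8688,0.4951)
P = B + 2.11·ex + 3.23·ey = (1.4744,5.7835)

1.47 5.78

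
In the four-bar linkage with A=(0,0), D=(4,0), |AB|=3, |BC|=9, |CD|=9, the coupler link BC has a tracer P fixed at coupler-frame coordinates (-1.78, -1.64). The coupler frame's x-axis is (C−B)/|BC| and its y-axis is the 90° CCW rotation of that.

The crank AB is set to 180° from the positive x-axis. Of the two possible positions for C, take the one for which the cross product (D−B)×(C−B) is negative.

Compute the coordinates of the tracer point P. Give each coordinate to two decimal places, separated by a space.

A=(0,0), D=(4.00,0)
B = A + 3.00·(cos180°, sin180°) = (-3.0000, 0.0000)
|BD| = 7.0000
circle(B,9.00) ∩ circle(D,9.00): a=3.5000, h=8.2916
  candidates: C₊=(0.5000,8.2916) cross=58.041; C₋=(0.5000,-8.2916) cross=-58.041
  mode - wants cross < 0 → take C=(0.5000,-8.2916) (cross=-58.041)
ex = (C−B)/|BC| = (0.3889,-0.9213); ey = (0.9213,0.3889)
P = B + -1.78·ex + -1.64·ey = (-5.2031,1.0021)

-5.20 1.00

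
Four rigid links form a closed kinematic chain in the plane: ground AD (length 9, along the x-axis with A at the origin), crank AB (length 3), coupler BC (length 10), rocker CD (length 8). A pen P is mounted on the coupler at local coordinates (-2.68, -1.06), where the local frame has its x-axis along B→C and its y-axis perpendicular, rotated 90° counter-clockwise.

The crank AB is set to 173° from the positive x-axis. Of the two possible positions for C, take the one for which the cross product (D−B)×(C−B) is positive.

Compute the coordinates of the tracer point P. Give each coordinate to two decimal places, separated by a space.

-4.36 -2.16

A=(0,0), D=(9.00,0)
B = A + 3.00·(cos173°, sin173°) = (-2.9776, 0.3656)
|BD| = 11.9832
circle(B,10.00) ∩ circle(D,8.00): a=7.4937, h=6.6215
  candidates: C₊=(4.7146,6.7554) cross=79.347; C₋=(4.3106,-6.4814) cross=-79.347
  mode + wants cross > 0 → take C=(4.7146,6.7554) (cross=79.347)
ex = (C−B)/|BC| = (0.7692,0.6390); ey = (-0.6390,0.7692)
P = B + -2.68·ex + -1.06·ey = (-4.3618,-2.1622)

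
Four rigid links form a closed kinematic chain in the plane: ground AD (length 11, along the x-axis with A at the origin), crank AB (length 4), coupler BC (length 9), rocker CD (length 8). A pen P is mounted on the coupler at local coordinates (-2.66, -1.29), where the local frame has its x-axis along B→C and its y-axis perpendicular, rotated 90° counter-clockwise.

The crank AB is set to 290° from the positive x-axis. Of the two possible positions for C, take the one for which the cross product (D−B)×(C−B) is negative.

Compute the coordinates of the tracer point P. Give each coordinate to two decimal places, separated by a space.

-1.59 -3.70

A=(0,0), D=(11.00,0)
B = A + 4.00·(cos290°, sin290°) = (1.3681, -3.7588)
|BD| = 10.3394
circle(B,9.00) ∩ circle(D,8.00): a=5.9918, h=6.7155
  candidates: C₊=(4.5085,4.6755) cross=69.434; C₋=(9.3913,-7.8366) cross=-69.434
  mode - wants cross < 0 → take C=(9.3913,-7.8366) (cross=-69.434)
ex = (C−B)/|BC| = (0.8915,-0.4531); ey = (0.4531,0.8915)
P = B + -2.66·ex + -1.29·ey = (-1.5877,-3.7035)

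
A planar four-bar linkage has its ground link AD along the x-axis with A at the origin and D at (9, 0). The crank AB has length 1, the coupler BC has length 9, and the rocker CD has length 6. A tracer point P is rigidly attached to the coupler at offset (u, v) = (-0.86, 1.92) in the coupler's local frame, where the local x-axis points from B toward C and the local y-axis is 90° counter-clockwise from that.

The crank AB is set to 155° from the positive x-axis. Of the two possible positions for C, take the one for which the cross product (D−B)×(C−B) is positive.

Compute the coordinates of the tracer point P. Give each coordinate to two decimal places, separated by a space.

-2.70 1.53

A=(0,0), D=(9.00,0)
B = A + 1.00·(cos155°, sin155°) = (-0.9063, 0.4226)
|BD| = 9.9153
circle(B,9.00) ∩ circle(D,6.00): a=7.2269, h=5.3640
  candidates: C₊=(6.5426,5.4737) cross=53.186; C₋=(6.0854,-5.2445) cross=-53.186
  mode + wants cross > 0 → take C=(6.5426,5.4737) (cross=53.186)
ex = (C−B)/|BC| = (0.8277,0.5612); ey = (-0.5612,0.8277)
P = B + -0.86·ex + 1.92·ey = (-2.6957,1.5291)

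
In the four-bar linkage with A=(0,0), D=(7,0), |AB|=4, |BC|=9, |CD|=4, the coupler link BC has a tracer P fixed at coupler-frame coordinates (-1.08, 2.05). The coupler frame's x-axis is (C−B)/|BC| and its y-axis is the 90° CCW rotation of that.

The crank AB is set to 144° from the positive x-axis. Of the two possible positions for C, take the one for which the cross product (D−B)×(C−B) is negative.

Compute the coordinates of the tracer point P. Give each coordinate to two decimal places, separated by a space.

A=(0,0), D=(7.00,0)
B = A + 4.00·(cos144°, sin144°) = (-3.2361, 2.3511)
|BD| = 10.5026
circle(B,9.00) ∩ circle(D,4.00): a=8.3458, h=3.3687
  candidates: C₊=(5.6520,3.7660) cross=35.380; C₋=(4.1438,-2.8004) cross=-35.380
  mode - wants cross < 0 → take C=(4.1438,-2.8004) (cross=-35.380)
ex = (C−B)/|BC| = (0.8200,-0.5724); ey = (0.5724,0.8200)
P = B + -1.08·ex + 2.05·ey = (-2.9483,4.6503)

-2.95 4.65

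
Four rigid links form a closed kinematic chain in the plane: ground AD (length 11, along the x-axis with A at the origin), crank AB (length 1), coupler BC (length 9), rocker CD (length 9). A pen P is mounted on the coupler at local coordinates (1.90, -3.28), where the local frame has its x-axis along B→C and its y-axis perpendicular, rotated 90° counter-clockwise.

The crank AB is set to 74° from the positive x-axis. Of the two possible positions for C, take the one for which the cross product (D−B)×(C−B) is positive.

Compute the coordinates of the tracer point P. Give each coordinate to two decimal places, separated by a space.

A=(0,0), D=(11.00,0)
B = A + 1.00·(cos74°, sin74°) = (0.2756, 0.9613)
|BD| = 10.7674
circle(B,9.00) ∩ circle(D,9.00): a=5.3837, h=7.2122
  candidates: C₊=(6.2817,7.6640) cross=77.656; C₋=(4.9939,-6.7028) cross=-77.656
  mode + wants cross > 0 → take C=(6.2817,7.6640) (cross=77.656)
ex = (C−B)/|BC| = (0.6673,0.7448); ey = (-0.7448,0.6673)
P = B + 1.90·ex + -3.28·ey = (3.9864,0.1874)

3.99 0.19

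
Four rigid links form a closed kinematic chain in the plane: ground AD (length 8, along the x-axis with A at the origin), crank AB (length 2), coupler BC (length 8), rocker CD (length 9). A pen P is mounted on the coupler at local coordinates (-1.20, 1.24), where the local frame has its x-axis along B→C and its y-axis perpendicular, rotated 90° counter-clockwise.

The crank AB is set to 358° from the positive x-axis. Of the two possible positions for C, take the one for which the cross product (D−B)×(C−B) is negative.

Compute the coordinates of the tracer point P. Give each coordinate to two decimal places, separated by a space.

2.96 1.36

A=(0,0), D=(8.00,0)
B = A + 2.00·(cos358°, sin358°) = (1.9988, -0.0698)
|BD| = 6.0016
circle(B,8.00) ∩ circle(D,9.00): a=1.5845, h=7.8415
  candidates: C₊=(3.4920,7.7896) cross=47.062; C₋=(3.6744,-7.8923) cross=-47.062
  mode - wants cross < 0 → take C=(3.6744,-7.8923) (cross=-47.062)
ex = (C−B)/|BC| = (0.2095,-0.9778); ey = (0.9778,0.2095)
P = B + -1.20·ex + 1.24·ey = (2.9599,1.3633)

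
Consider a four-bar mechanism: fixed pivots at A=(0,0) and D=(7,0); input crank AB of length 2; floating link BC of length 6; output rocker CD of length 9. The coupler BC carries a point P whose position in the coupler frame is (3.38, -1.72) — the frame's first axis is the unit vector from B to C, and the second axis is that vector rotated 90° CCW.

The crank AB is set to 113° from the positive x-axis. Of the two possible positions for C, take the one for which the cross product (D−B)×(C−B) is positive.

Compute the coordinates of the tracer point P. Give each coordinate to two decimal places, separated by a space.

A=(0,0), D=(7.00,0)
B = A + 2.00·(cos113°, sin113°) = (-0.7815, 1.8410)
|BD| = 7.9963
circle(B,6.00) ∩ circle(D,9.00): a=1.1843, h=5.8820
  candidates: C₊=(1.7253,7.2923) cross=47.034; C₋=(-0.9832,-4.1556) cross=-47.034
  mode + wants cross > 0 → take C=(1.7253,7.2923) (cross=47.034)
ex = (C−B)/|BC| = (0.4178,0.9085); ey = (-0.9085,0.4178)
P = B + 3.38·ex + -1.72·ey = (2.1934,4.1933)

2.19 4.19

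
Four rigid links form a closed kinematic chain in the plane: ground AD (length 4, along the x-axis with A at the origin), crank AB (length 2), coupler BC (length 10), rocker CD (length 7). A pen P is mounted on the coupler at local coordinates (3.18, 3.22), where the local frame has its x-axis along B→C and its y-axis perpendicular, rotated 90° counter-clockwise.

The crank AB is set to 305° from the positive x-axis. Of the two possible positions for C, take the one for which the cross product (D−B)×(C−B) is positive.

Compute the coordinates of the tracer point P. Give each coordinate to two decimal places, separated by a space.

A=(0,0), D=(4.00,0)
B = A + 2.00·(cos305°, sin305°) = (1.1472, -1.6383)
|BD| = 3.2898
circle(B,10.00) ∩ circle(D,7.00): a=9.3961, h=3.4224
  candidates: C₊=(7.5910,6.0087) cross=11.259; C₋=(10.9996,0.0731) cross=-11.259
  mode + wants cross > 0 → take C=(7.5910,6.0087) (cross=11.259)
ex = (C−B)/|BC| = (0.6444,0.7647); ey = (-0.7647,0.6444)
P = B + 3.18·ex + 3.22·ey = (0.7339,2.8684)

0.73 2.87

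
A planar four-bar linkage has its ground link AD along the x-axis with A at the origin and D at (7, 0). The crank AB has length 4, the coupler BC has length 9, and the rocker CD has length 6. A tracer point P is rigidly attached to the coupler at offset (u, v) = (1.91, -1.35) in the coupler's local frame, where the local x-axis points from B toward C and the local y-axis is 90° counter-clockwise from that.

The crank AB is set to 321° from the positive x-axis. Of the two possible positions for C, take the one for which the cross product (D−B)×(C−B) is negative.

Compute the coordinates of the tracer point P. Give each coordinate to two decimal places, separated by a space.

4.91 -4.01

A=(0,0), D=(7.00,0)
B = A + 4.00·(cos321°, sin321°) = (3.1086, -2.5173)
|BD| = 4.6346
circle(B,9.00) ∩ circle(D,6.00): a=7.1721, h=5.4370
  candidates: C₊=(6.1774,5.9433) cross=25.199; C₋=(12.0836,-3.1870) cross=-25.199
  mode - wants cross < 0 → take C=(12.0836,-3.1870) (cross=-25.199)
ex = (C−B)/|BC| = (0.9972,-0.0744); ey = (0.0744,0.9972)
P = B + 1.91·ex + -1.35·ey = (4.9128,-4.0057)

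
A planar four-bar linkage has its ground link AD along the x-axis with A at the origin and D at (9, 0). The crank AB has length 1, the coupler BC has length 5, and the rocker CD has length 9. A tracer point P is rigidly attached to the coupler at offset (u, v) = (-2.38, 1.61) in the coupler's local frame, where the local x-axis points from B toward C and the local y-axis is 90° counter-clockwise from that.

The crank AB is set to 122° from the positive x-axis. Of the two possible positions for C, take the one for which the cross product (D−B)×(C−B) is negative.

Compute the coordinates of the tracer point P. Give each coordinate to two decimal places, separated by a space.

0.33 3.59

A=(0,0), D=(9.00,0)
B = A + 1.00·(cos122°, sin122°) = (-0.5299, 0.8480)
|BD| = 9.5676
circle(B,5.00) ∩ circle(D,9.00): a=1.8572, h=4.6423
  candidates: C₊=(1.7315,5.3074) cross=44.415; C₋=(0.9085,-3.9406) cross=-44.415
  mode - wants cross < 0 → take C=(0.9085,-3.9406) (cross=-44.415)
ex = (C−B)/|BC| = (0.2877,-0.9577); ey = (0.9577,0.2877)
P = B + -2.38·ex + 1.61·ey = (0.3273,3.5906)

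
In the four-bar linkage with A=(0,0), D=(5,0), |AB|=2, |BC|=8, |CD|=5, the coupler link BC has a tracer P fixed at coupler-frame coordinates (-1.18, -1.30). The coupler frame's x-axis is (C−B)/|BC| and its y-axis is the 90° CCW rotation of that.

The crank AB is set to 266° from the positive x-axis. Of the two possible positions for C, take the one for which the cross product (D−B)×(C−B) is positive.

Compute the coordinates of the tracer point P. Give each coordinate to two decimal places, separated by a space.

0.38 -3.67

A=(0,0), D=(5.00,0)
B = A + 2.00·(cos266°, sin266°) = (-0.1395, -1.9951)
|BD| = 5.5132
circle(B,8.00) ∩ circle(D,5.00): a=6.2936, h=4.9387
  candidates: C₊=(3.9403,4.8864) cross=27.228; C₋=(7.5147,-4.3216) cross=-27.228
  mode + wants cross > 0 → take C=(3.9403,4.8864) (cross=27.228)
ex = (C−B)/|BC| = (0.5100,0.8602); ey = (-0.8602,0.5100)
P = B + -1.18·ex + -1.30·ey = (0.3770,-3.6731)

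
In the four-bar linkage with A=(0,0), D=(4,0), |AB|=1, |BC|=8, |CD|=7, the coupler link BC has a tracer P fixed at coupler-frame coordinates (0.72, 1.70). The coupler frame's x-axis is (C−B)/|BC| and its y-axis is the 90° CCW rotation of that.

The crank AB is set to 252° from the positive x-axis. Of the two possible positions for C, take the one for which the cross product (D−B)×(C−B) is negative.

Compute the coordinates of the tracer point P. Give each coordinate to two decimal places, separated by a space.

A=(0,0), D=(4.00,0)
B = A + 1.00·(cos252°, sin252°) = (-0.3090, -0.9511)
|BD| = 4.4127
circle(B,8.00) ∩ circle(D,7.00): a=3.9060, h=6.9816
  candidates: C₊=(2.0005,6.7083) cross=30.808; C₋=(5.0099,-6.9268) cross=-30.808
  mode - wants cross < 0 → take C=(5.0099,-6.9268) (cross=-30.808)
ex = (C−B)/|BC| = (0.6649,-0.7470); ey = (0.7470,0.6649)
P = B + 0.72·ex + 1.70·ey = (1.4395,-0.3586)

1.44 -0.36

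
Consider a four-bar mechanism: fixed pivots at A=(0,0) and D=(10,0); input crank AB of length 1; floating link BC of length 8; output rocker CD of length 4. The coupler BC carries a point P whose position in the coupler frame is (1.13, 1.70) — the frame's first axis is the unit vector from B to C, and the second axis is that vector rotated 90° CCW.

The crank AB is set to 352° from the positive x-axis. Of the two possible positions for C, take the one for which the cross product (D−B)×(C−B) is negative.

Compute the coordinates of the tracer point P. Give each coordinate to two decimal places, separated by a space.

A=(0,0), D=(10.00,0)
B = A + 1.00·(cos352°, sin352°) = (0.9903, -0.1392)
|BD| = 9.0108
circle(B,8.00) ∩ circle(D,4.00): a=7.1689, h=3.5507
  candidates: C₊=(8.1034,3.5218) cross=31.994; C₋=(8.2131,-3.5787) cross=-31.994
  mode - wants cross < 0 → take C=(8.2131,-3.5787) (cross=-31.994)
ex = (C−B)/|BC| = (0.9029,-0.4299); ey = (0.4299,0.9029)
P = B + 1.13·ex + 1.70·ey = (2.7414,0.9099)

2.74 0.91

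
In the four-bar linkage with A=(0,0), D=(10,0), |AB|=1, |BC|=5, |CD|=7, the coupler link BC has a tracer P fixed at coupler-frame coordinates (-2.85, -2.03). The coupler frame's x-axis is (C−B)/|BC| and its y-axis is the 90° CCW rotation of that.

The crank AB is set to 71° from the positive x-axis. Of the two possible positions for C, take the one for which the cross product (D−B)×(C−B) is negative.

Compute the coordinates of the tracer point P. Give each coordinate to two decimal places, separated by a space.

-3.07 1.77

A=(0,0), D=(10.00,0)
B = A + 1.00·(cos71°, sin71°) = (0.3256, 0.9455)
|BD| = 9.7205
circle(B,5.00) ∩ circle(D,7.00): a=3.6258, h=3.4429
  candidates: C₊=(4.2690,4.0195) cross=33.467; C₋=(3.5992,-2.8338) cross=-33.467
  mode - wants cross < 0 → take C=(3.5992,-2.8338) (cross=-33.467)
ex = (C−B)/|BC| = (0.6547,-0.7559); ey = (0.7559,0.6547)
P = B + -2.85·ex + -2.03·ey = (-3.0748,1.7706)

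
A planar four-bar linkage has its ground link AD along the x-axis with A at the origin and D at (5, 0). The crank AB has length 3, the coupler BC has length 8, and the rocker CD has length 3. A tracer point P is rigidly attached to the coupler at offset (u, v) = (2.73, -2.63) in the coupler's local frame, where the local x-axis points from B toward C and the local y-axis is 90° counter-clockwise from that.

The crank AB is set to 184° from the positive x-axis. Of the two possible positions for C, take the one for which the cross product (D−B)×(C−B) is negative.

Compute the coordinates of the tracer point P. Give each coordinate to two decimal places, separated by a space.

A=(0,0), D=(5.00,0)
B = A + 3.00·(cos184°, sin184°) = (-2.9927, -0.2093)
|BD| = 7.9954
circle(B,8.00) ∩ circle(D,3.00): a=7.4372, h=2.9476
  candidates: C₊=(4.3648,2.9320) cross=23.567; C₋=(4.5191,-2.9612) cross=-23.567
  mode - wants cross < 0 → take C=(4.5191,-2.9612) (cross=-23.567)
ex = (C−B)/|BC| = (0.9390,-0.3440); ey = (0.3440,0.9390)
P = B + 2.73·ex + -2.63·ey = (-1.3340,-3.6179)

-1.33 -3.62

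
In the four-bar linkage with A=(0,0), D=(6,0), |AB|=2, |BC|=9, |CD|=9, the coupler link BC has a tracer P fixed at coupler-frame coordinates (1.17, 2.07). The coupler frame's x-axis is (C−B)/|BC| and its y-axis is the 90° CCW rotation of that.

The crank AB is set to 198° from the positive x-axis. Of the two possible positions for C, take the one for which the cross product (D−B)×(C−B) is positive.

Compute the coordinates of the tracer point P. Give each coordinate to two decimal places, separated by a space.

A=(0,0), D=(6.00,0)
B = A + 2.00·(cos198°, sin198°) = (-1.9021, -0.6180)
|BD| = 7.9262
circle(B,9.00) ∩ circle(D,9.00): a=3.9631, h=8.0804
  candidates: C₊=(1.4189,7.7468) cross=64.048; C₋=(2.6790,-8.3649) cross=-64.048
  mode + wants cross > 0 → take C=(1.4189,7.7468) (cross=64.048)
ex = (C−B)/|BC| = (0.3690,0.9294); ey = (-0.9294,0.3690)
P = B + 1.17·ex + 2.07·ey = (-3.3943,1.2332)

-3.39 1.23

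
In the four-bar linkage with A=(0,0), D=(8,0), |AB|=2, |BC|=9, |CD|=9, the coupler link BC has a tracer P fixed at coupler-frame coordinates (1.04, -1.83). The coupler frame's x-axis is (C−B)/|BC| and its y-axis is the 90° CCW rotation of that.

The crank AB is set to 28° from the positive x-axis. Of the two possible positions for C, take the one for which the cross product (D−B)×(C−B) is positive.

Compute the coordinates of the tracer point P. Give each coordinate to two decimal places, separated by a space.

A=(0,0), D=(8.00,0)
B = A + 2.00·(cos28°, sin28°) = (1.7659, 0.9389)
|BD| = 6.3044
circle(B,9.00) ∩ circle(D,9.00): a=3.1522, h=8.4299
  candidates: C₊=(6.1385,8.8054) cross=53.146; C₋=(3.6274,-7.8664) cross=-53.146
  mode + wants cross > 0 → take C=(6.1385,8.8054) (cross=53.146)
ex = (C−B)/|BC| = (0.4858,0.8740); ey = (-0.8740,0.4858)
P = B + 1.04·ex + -1.83·ey = (3.8707,0.9589)

3.87 0.96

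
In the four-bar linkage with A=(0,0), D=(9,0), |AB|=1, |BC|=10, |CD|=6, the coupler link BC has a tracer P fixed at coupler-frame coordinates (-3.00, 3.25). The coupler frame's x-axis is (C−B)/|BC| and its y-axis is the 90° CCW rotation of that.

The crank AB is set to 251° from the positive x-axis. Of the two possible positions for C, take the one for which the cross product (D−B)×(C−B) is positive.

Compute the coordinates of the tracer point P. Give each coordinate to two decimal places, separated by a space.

-4.73 -0.51

A=(0,0), D=(9.00,0)
B = A + 1.00·(cos251°, sin251°) = (-0.3256, -0.9455)
|BD| = 9.3734
circle(B,10.00) ∩ circle(D,6.00): a=8.1006, h=5.8635
  candidates: C₊=(7.1423,5.7052) cross=54.960; C₋=(8.3252,-5.9619) cross=-54.960
  mode + wants cross > 0 → take C=(7.1423,5.7052) (cross=54.960)
ex = (C−B)/|BC| = (0.7468,0.6651); ey = (-0.6651,0.7468)
P = B + -3.00·ex + 3.25·ey = (-4.7274,-0.5137)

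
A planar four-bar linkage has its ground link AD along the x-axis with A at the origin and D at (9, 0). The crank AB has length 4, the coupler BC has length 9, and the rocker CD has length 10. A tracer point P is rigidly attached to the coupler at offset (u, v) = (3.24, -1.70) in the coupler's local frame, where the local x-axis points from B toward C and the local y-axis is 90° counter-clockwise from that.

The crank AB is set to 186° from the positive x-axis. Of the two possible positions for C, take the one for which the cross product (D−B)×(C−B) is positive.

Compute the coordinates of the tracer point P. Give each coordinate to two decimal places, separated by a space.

-0.64 1.09

A=(0,0), D=(9.00,0)
B = A + 4.00·(cos186°, sin186°) = (-3.9781, -0.4181)
|BD| = 12.9848
circle(B,9.00) ∩ circle(D,10.00): a=5.7608, h=6.9147
  candidates: C₊=(1.5571,6.6785) cross=89.786; C₋=(2.0024,-7.1437) cross=-89.786
  mode + wants cross > 0 → take C=(1.5571,6.6785) (cross=89.786)
ex = (C−B)/|BC| = (0.6150,0.7885); ey = (-0.7885,0.6150)
P = B + 3.24·ex + -1.70·ey = (-0.6450,1.0911)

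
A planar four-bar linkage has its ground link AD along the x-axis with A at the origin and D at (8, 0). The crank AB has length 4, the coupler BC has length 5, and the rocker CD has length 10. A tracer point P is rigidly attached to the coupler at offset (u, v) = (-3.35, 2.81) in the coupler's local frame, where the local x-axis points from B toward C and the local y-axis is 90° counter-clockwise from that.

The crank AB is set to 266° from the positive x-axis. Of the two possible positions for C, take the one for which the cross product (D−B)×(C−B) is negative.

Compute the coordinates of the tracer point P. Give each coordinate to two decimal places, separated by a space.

A=(0,0), D=(8.00,0)
B = A + 4.00·(cos266°, sin266°) = (-0.2790, -3.9903)
|BD| = 9.1905
circle(B,5.00) ∩ circle(D,10.00): a=0.5149, h=4.9734
  candidates: C₊=(-1.9745,0.7135) cross=45.708; C₋=(2.3441,-8.2469) cross=-45.708
  mode - wants cross < 0 → take C=(2.3441,-8.2469) (cross=-45.708)
ex = (C−B)/|BC| = (0.5246,-0.8513); ey = (0.8513,0.5246)
P = B + -3.35·ex + 2.81·ey = (0.3557,0.3359)

0.36 0.34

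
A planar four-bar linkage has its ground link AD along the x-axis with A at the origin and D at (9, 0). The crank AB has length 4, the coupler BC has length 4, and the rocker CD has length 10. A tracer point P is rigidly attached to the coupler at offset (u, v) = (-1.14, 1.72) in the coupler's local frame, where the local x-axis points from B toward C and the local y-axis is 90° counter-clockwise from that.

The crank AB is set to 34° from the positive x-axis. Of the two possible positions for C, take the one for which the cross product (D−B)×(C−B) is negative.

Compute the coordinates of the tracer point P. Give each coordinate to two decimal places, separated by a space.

A=(0,0), D=(9.00,0)
B = A + 4.00·(cos34°, sin34°) = (3.3162, 2.2368)
|BD| = 6.1081
circle(B,4.00) ∩ circle(D,10.00): a=-3.8220, h=1.1799
  candidates: C₊=(0.1917,4.7343) cross=7.207; C₋=(-0.6725,2.5384) cross=-7.207
  mode - wants cross < 0 → take C=(-0.6725,2.5384) (cross=-7.207)
ex = (C−B)/|BC| = (-0.9972,0.0754); ey = (-0.0754,-0.9972)
P = B + -1.14·ex + 1.72·ey = (4.3232,0.4357)

4.32 0.44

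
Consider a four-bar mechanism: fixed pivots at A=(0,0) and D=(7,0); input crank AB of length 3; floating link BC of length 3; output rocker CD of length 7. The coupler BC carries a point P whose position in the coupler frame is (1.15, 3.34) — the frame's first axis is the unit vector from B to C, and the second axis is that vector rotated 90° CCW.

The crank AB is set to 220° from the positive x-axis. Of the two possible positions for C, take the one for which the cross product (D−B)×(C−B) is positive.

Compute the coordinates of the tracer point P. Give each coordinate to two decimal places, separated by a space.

A=(0,0), D=(7.00,0)
B = A + 3.00·(cos220°, sin220°) = (-2.2981, -1.9284)
|BD| = 9.4960
circle(B,3.00) ∩ circle(D,7.00): a=2.6418, h=1.4215
  candidates: C₊=(0.0000,-0.0000) cross=13.499; C₋=(0.5773,-2.7838) cross=-13.499
  mode + wants cross > 0 → take C=(0.0000,-0.0000) (cross=13.499)
ex = (C−B)/|BC| = (0.7660,0.6428); ey = (-0.6428,0.7660)
P = B + 1.15·ex + 3.34·ey = (-3.5641,1.3694)

-3.56 1.37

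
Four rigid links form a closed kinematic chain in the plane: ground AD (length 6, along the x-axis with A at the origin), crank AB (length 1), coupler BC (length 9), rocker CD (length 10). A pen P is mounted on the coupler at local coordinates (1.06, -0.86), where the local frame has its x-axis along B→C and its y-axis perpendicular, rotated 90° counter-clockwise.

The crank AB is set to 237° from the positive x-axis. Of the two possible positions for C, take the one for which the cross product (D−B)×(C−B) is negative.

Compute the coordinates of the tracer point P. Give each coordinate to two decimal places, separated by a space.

A=(0,0), D=(6.00,0)
B = A + 1.00·(cos237°, sin237°) = (-0.5446, -0.8387)
|BD| = 6.5982
circle(B,9.00) ∩ circle(D,10.00): a=1.8593, h=8.8059
  candidates: C₊=(0.1803,8.1321) cross=58.102; C₋=(2.4188,-9.3368) cross=-58.102
  mode - wants cross < 0 → take C=(2.4188,-9.3368) (cross=-58.102)
ex = (C−B)/|BC| = (0.3293,-0.9442); ey = (0.9442,0.3293)
P = B + 1.06·ex + -0.86·ey = (-1.0076,-2.1227)

-1.01 -2.12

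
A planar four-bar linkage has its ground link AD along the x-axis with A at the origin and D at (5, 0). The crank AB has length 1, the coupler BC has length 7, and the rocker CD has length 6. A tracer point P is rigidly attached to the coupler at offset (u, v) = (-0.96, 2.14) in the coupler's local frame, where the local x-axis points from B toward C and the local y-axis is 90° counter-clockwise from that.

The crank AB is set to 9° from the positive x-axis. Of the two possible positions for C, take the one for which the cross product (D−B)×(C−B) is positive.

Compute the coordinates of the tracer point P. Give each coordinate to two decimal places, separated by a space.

-1.33 0.53

A=(0,0), D=(5.00,0)
B = A + 1.00·(cos9°, sin9°) = (0.9877, 0.1564)
|BD| = 4.0154
circle(B,7.00) ∩ circle(D,6.00): a=3.6265, h=5.9874
  candidates: C₊=(4.8447,5.9980) cross=24.042; C₋=(4.3781,-5.9677) cross=-24.042
  mode + wants cross > 0 → take C=(4.8447,5.9980) (cross=24.042)
ex = (C−B)/|BC| = (0.5510,0.8345); ey = (-0.8345,0.5510)
P = B + -0.96·ex + 2.14·ey = (-1.3271,0.5344)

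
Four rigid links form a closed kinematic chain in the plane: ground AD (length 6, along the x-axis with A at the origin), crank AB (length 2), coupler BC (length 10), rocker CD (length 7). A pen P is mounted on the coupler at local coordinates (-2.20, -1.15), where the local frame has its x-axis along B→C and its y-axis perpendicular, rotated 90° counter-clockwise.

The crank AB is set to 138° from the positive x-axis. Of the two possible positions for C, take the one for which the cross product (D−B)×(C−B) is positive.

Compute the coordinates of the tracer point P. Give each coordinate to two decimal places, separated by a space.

A=(0,0), D=(6.00,0)
B = A + 2.00·(cos138°, sin138°) = (-1.4863, 1.3383)
|BD| = 7.6050
circle(B,10.00) ∩ circle(D,7.00): a=7.1556, h=6.9856
  candidates: C₊=(6.7869,6.9556) cross=53.125; C₋=(4.3283,-6.7975) cross=-53.125
  mode + wants cross > 0 → take C=(6.7869,6.9556) (cross=53.125)
ex = (C−B)/|BC| = (0.8273,0.5617); ey = (-0.5617,0.8273)
P = B + -2.20·ex + -1.15·ey = (-2.6604,-0.8490)

-2.66 -0.85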